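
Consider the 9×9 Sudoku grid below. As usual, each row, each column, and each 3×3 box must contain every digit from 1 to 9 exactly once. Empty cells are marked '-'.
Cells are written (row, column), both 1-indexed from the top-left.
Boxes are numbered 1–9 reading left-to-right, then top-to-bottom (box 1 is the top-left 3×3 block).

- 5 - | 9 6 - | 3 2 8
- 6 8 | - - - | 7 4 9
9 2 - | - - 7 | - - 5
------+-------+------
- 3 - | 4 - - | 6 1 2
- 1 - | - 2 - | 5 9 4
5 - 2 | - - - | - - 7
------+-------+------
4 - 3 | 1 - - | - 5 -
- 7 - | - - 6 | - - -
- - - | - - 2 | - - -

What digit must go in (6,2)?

4

Cell (6,2) itself could take any of {4, 8, 9} by direct elimination.
Consider where 4 can go in row 6.
(6,4) is out (column 4 already has a 4).
(6,5) is out (box 5 already has a 4).
(6,6) is out (box 5 already has a 4).
(6,7) is out (box 6 already has a 4).
(6,8) is out (column 8 already has a 4).
So the only cell in row 6 that can hold 4 is (6,2).
Therefore (6,2) = 4.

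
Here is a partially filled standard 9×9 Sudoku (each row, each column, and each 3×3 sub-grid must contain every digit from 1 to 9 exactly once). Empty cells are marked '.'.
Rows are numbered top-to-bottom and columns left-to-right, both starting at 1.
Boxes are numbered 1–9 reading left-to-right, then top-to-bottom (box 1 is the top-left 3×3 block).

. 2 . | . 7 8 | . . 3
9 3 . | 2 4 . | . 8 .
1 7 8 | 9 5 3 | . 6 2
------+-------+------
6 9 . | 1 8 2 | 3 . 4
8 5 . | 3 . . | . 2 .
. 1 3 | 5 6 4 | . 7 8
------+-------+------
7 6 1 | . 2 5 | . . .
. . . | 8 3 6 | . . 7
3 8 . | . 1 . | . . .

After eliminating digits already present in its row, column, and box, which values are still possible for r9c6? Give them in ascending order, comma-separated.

7,9

Row 9 already contains {1, 3, 8}.
Column 6 already contains {2, 3, 4, 5, 6, 8}.
Its 3×3 block (box 8) already contains {1, 2, 3, 5, 6, 8}.
Removing those from 1–9 leaves {7, 9} as the candidates for r9c6.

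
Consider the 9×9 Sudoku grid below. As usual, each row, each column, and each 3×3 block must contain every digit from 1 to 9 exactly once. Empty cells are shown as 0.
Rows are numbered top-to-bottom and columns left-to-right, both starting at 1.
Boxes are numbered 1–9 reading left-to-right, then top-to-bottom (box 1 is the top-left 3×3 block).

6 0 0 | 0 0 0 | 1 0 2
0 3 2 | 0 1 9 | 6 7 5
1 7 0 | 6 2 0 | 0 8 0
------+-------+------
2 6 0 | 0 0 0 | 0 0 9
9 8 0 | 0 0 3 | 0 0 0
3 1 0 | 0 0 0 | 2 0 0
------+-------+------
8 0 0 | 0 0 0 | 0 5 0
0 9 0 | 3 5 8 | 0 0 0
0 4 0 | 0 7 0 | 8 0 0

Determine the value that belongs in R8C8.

Cell R8C8 itself could take any of {1, 2, 4, 6} by direct elimination.
Consider where 2 can go in row 8.
R8C1 is out (column 1 already has a 2).
R8C3 is out (column 3 already has a 2).
R8C7 is out (column 7 already has a 2).
R8C9 is out (column 9 already has a 2).
So the only cell in row 8 that can hold 2 is R8C8.
Therefore R8C8 = 2.

2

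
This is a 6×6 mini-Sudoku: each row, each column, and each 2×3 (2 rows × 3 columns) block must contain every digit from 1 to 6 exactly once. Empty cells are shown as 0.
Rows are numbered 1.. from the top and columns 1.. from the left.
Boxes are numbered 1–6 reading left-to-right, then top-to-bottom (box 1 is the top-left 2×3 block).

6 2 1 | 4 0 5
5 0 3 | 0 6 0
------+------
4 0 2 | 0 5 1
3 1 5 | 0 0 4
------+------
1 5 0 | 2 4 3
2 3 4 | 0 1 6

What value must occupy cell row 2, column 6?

2

Row 2 already contains {3, 5, 6}.
Column 6 already contains {1, 3, 4, 5, 6}.
Its 2×3 block (box 2) already contains {4, 5, 6}.
The only value from 1–6 not eliminated is 2, so row 2, column 6 = 2.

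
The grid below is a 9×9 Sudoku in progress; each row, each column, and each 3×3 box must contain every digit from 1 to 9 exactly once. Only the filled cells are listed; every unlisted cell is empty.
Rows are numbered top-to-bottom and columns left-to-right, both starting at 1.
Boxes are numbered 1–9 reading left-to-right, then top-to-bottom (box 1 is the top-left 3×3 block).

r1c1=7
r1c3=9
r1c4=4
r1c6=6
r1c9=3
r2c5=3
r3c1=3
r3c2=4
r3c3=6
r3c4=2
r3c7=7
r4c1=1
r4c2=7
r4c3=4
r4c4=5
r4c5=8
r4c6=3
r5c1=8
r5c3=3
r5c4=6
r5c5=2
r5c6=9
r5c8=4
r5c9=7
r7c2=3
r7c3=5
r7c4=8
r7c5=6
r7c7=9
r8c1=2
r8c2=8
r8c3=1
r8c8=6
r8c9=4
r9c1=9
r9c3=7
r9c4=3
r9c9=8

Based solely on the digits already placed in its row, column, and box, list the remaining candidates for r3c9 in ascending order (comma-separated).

1,5,9

Row 3 already contains {2, 3, 4, 6, 7}.
Column 9 already contains {3, 4, 7, 8}.
Its 3×3 block (box 3) already contains {3, 7}.
Removing those from 1–9 leaves {1, 5, 9} as the candidates for r3c9.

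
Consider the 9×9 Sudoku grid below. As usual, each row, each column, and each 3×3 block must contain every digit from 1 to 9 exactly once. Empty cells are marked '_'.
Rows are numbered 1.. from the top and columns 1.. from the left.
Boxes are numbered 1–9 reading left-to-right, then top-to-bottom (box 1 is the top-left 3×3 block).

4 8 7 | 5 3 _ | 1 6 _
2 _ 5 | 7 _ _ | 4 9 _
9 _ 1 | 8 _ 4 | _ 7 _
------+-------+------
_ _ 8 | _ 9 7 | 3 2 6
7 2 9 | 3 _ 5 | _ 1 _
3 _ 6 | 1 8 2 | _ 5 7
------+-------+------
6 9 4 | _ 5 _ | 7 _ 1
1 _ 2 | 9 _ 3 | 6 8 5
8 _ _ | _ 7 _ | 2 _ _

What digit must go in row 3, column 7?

Row 3 already contains {1, 4, 7, 8, 9}.
Column 7 already contains {1, 2, 3, 4, 6, 7}.
Its 3×3 block (box 3) already contains {1, 4, 6, 7, 9}.
The only value from 1–9 not eliminated is 5, so row 3, column 7 = 5.

5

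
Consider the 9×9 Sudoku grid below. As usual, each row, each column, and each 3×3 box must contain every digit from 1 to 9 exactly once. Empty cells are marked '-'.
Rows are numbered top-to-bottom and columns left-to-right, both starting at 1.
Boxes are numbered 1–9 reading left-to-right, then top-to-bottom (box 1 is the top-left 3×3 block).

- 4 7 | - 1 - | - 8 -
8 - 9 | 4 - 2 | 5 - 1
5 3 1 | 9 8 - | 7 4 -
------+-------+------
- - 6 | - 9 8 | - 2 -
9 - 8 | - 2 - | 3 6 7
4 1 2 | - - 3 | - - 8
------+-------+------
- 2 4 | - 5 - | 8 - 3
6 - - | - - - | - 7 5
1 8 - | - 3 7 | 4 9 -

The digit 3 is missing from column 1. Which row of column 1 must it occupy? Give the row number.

Consider where 3 can go in column 1.
R1C1 is out (box 1 already has a 3).
R7C1 is out (row 7 already has a 3).
So the only cell in column 1 that can hold 3 is R4C1.
That is row 4.

4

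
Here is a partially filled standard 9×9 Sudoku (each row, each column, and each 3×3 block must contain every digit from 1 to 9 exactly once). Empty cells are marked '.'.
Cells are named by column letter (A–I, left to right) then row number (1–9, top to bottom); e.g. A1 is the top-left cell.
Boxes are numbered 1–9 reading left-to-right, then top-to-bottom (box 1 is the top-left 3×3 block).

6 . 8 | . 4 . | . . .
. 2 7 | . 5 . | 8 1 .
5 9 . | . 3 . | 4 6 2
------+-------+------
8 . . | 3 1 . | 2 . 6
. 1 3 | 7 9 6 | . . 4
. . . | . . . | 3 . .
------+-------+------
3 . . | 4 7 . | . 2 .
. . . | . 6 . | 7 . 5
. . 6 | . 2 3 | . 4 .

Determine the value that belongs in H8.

3

Cell H8 itself could take any of {3, 8, 9} by direct elimination.
Consider where 3 can go in row 8.
A8 is out (column A already has a 3).
B8 is out (box 7 already has a 3).
C8 is out (column C already has a 3).
D8 is out (column D already has a 3).
F8 is out (column F already has a 3).
So the only cell in row 8 that can hold 3 is H8.
Therefore H8 = 3.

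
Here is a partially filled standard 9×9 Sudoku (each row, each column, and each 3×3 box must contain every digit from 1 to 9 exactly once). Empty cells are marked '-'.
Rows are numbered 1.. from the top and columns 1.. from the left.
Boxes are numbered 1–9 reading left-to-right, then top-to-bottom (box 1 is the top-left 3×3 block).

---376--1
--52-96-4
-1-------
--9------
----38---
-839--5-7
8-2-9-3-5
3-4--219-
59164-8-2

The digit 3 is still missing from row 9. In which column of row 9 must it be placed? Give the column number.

6

Consider where 3 can go in row 9.
row 9, column 8 is out (box 9 already has a 3).
So the only cell in row 9 that can hold 3 is row 9, column 6.
That is column 6.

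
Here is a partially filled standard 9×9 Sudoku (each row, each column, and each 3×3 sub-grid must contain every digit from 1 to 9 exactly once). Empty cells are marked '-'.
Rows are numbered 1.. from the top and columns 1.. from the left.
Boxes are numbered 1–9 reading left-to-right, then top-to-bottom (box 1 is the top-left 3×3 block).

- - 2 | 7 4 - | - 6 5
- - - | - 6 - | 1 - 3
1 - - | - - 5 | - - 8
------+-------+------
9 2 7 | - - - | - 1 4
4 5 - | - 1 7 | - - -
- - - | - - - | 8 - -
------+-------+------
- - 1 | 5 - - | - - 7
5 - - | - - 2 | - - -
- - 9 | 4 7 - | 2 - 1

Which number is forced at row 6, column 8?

Cell row 6, column 8 itself could take any of {2, 3, 5, 7, 9} by direct elimination.
Consider where 7 can go in box 6.
row 4, column 7 is out (row 4 already has a 7).
row 5, column 7 is out (row 5 already has a 7).
row 5, column 8 is out (row 5 already has a 7).
row 5, column 9 is out (row 5 already has a 7).
row 6, column 9 is out (column 9 already has a 7).
So the only cell in box 6 that can hold 7 is row 6, column 8.
Therefore row 6, column 8 = 7.

7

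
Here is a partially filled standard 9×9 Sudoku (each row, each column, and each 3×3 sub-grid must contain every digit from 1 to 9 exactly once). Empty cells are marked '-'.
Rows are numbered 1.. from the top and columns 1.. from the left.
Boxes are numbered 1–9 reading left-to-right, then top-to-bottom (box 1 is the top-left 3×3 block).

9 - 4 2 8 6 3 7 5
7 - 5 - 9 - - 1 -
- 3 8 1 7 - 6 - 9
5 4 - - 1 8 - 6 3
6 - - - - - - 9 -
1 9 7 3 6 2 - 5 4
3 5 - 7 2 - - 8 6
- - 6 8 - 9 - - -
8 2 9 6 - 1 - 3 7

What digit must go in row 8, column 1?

Row 8 already contains {6, 8, 9}.
Column 1 already contains {1, 3, 5, 6, 7, 8, 9}.
Its 3×3 block (box 7) already contains {2, 3, 5, 6, 8, 9}.
The only value from 1–9 not eliminated is 4, so row 8, column 1 = 4.

4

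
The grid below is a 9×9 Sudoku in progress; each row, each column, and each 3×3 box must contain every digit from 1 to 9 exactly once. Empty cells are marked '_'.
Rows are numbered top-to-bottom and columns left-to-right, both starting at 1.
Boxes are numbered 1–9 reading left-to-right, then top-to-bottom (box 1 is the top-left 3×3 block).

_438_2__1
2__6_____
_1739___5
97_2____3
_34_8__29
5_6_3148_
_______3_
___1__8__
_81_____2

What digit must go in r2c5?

1

Cell r2c5 itself could take any of {1, 4, 5, 7} by direct elimination.
Consider where 1 can go in box 2.
r1c5 is out (row 1 already has a 1).
r2c6 is out (column 6 already has a 1).
r3c6 is out (row 3 already has a 1).
So the only cell in box 2 that can hold 1 is r2c5.
Therefore r2c5 = 1.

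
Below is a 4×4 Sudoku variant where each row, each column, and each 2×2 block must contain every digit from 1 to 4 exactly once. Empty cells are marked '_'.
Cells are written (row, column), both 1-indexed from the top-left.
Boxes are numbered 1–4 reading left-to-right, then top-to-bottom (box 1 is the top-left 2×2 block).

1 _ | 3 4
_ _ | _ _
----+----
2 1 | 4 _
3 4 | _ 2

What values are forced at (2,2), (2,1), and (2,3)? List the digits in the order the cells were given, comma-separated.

For (2,2):
  Consider where 3 can go in column 2.
  (1,2) is out (row 1 already has a 3).
  So the only cell in column 2 that can hold 3 is (2,2).
  So (2,2) = 3.
For (2,1):
  Row 2 already contains {}.
  Column 1 already contains {1, 2, 3}.
  Its 2×2 block (box 1) already contains {1}.
  The only value from 1–4 not eliminated is 4, so (2,1) = 4.
For (2,3):
  Consider where 2 can go in box 2.
  (2,4) is out (column 4 already has a 2).
  So the only cell in box 2 that can hold 2 is (2,3).
  So (2,3) = 2.

3,4,2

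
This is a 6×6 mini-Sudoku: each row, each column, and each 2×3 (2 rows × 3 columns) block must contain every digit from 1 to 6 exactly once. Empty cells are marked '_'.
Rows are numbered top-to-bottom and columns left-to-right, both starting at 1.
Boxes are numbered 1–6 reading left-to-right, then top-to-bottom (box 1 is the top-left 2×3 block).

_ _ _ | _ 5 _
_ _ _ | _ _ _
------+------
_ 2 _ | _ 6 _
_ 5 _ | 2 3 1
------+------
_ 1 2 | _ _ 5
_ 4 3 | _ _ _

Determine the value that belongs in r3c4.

Cell r3c4 itself could take any of {4, 5} by direct elimination.
Consider where 5 can go in column 4.
r1c4 is out (row 1 already has a 5).
r2c4 is out (box 2 already has a 5).
r5c4 is out (row 5 already has a 5).
r6c4 is out (box 6 already has a 5).
So the only cell in column 4 that can hold 5 is r3c4.
Therefore r3c4 = 5.

5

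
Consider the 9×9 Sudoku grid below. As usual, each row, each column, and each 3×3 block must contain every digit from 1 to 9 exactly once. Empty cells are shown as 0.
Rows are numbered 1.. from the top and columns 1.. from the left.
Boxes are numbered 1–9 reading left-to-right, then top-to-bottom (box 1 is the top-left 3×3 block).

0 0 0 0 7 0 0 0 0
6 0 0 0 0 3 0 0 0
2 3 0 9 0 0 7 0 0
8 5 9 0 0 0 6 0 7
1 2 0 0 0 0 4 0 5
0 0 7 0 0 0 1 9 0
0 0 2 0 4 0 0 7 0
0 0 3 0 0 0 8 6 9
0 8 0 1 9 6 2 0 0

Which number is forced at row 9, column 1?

7

Cell row 9, column 1 itself could take any of {4, 5, 7} by direct elimination.
Consider where 7 can go in row 9.
row 9, column 3 is out (column 3 already has a 7).
row 9, column 8 is out (column 8 already has a 7).
row 9, column 9 is out (column 9 already has a 7).
So the only cell in row 9 that can hold 7 is row 9, column 1.
Therefore row 9, column 1 = 7.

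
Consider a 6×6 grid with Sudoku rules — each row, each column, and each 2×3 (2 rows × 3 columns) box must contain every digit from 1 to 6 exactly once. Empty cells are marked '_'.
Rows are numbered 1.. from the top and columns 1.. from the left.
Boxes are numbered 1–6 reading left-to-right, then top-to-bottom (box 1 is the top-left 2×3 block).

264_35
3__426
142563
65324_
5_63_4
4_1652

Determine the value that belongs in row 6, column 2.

Row 6 already contains {1, 2, 4, 5, 6}.
Column 2 already contains {4, 5, 6}.
Its 2×3 block (box 5) already contains {1, 4, 5, 6}.
The only value from 1–6 not eliminated is 3, so row 6, column 2 = 3.

3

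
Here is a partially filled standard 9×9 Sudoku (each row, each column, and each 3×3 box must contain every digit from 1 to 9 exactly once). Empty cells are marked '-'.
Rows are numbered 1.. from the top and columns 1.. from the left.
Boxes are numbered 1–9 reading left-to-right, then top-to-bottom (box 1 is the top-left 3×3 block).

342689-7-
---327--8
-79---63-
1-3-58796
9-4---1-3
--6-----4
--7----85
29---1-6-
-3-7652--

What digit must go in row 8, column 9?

Row 8 already contains {1, 2, 6, 9}.
Column 9 already contains {3, 4, 5, 6, 8}.
Its 3×3 block (box 9) already contains {2, 5, 6, 8}.
The only value from 1–9 not eliminated is 7, so row 8, column 9 = 7.

7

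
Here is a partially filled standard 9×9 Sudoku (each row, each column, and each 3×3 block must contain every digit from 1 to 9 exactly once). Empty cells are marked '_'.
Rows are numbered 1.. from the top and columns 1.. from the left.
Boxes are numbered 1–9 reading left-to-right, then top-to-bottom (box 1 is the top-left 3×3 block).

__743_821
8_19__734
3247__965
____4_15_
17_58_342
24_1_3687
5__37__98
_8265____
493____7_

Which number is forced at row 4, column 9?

Row 4 already contains {1, 4, 5}.
Column 9 already contains {1, 2, 4, 5, 7, 8}.
Its 3×3 block (box 6) already contains {1, 2, 3, 4, 5, 6, 7, 8}.
The only value from 1–9 not eliminated is 9, so row 4, column 9 = 9.

9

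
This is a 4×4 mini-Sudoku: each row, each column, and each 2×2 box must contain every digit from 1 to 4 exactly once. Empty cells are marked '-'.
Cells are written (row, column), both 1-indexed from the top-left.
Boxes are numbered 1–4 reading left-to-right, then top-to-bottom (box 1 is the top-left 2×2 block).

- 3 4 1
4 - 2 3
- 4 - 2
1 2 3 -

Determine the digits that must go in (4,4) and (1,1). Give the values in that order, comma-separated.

For (4,4):
  Row 4 already contains {1, 2, 3}.
  Column 4 already contains {1, 2, 3}.
  Its 2×2 block (box 4) already contains {2, 3}.
  The only value from 1–4 not eliminated is 4, so (4,4) = 4.
For (1,1):
  Row 1 already contains {1, 3, 4}.
  Column 1 already contains {1, 4}.
  Its 2×2 block (box 1) already contains {3, 4}.
  The only value from 1–4 not eliminated is 2, so (1,1) = 2.

4,2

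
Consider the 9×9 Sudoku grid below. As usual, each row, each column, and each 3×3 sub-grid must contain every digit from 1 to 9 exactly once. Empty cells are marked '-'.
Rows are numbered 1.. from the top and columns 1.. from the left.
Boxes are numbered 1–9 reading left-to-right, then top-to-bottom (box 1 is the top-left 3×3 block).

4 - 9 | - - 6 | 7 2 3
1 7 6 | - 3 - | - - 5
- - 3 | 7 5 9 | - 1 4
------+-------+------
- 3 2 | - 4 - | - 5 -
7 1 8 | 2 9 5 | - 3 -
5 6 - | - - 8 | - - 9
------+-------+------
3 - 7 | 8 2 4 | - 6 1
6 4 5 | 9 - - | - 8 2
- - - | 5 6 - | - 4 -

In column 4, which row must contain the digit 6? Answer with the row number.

4

Consider where 6 can go in column 4.
row 1, column 4 is out (row 1 already has a 6).
row 2, column 4 is out (row 2 already has a 6).
row 6, column 4 is out (row 6 already has a 6).
So the only cell in column 4 that can hold 6 is row 4, column 4.
That is row 4.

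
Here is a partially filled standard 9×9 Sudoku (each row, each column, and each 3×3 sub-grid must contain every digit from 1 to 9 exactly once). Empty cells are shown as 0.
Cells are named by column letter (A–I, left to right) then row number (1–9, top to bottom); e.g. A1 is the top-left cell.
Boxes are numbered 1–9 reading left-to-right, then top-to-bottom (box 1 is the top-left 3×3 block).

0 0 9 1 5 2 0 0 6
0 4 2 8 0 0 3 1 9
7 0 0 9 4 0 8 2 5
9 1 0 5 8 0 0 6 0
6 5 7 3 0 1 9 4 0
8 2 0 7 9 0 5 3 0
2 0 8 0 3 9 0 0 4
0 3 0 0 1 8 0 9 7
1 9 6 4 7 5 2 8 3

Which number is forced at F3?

3

Cell F3 itself could take any of {3, 6} by direct elimination.
Consider where 3 can go in box 2.
E2 is out (row 2 already has a 3).
F2 is out (row 2 already has a 3).
So the only cell in box 2 that can hold 3 is F3.
Therefore F3 = 3.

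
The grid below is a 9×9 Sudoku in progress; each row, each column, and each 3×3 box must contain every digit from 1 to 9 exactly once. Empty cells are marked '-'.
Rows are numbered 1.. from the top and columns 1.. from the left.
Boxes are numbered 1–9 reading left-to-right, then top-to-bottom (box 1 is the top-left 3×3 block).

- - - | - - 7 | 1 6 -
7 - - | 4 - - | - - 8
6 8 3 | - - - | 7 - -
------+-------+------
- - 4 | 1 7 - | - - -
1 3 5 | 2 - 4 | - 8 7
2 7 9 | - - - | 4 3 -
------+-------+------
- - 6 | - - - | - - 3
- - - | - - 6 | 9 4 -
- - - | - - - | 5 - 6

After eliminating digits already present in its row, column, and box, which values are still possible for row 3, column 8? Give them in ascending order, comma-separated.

Row 3 already contains {3, 6, 7, 8}.
Column 8 already contains {3, 4, 6, 8}.
Its 3×3 block (box 3) already contains {1, 6, 7, 8}.
Removing those from 1–9 leaves {2, 5, 9} as the candidates for row 3, column 8.

2,5,9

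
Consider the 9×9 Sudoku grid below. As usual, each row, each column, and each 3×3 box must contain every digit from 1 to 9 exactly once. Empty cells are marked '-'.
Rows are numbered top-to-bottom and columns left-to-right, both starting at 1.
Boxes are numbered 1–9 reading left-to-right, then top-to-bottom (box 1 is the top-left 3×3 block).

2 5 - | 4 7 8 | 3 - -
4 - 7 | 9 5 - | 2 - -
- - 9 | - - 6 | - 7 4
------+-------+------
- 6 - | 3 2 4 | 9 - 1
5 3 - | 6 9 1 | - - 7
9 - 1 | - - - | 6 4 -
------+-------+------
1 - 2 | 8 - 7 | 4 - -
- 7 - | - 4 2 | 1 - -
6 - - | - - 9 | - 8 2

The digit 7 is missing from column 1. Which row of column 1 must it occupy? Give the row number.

4

Consider where 7 can go in column 1.
r3c1 is out (row 3 already has a 7).
r8c1 is out (row 8 already has a 7).
So the only cell in column 1 that can hold 7 is r4c1.
That is row 4.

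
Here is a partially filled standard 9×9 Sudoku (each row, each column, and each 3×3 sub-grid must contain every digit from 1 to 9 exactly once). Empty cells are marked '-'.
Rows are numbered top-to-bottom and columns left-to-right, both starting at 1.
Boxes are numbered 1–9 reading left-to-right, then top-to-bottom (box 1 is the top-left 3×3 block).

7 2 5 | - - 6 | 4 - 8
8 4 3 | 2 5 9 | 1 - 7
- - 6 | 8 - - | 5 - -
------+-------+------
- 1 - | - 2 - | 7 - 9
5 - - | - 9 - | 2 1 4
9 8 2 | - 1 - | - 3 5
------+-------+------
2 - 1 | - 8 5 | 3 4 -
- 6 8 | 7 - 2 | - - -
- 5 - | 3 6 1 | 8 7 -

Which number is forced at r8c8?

5

Cell r8c8 itself could take any of {5, 9} by direct elimination.
Consider where 5 can go in box 9.
r7c9 is out (row 7 already has a 5).
r8c7 is out (column 7 already has a 5).
r8c9 is out (column 9 already has a 5).
r9c9 is out (row 9 already has a 5).
So the only cell in box 9 that can hold 5 is r8c8.
Therefore r8c8 = 5.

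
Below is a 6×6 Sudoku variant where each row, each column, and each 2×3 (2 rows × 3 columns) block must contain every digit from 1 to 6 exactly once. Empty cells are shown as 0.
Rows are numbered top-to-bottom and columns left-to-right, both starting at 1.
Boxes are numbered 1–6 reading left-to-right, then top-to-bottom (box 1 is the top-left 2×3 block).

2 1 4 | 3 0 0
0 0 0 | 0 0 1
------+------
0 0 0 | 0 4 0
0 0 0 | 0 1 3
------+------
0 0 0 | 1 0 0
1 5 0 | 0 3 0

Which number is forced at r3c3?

1

Cell r3c3 itself could take any of {1, 2, 3, 5, 6} by direct elimination.
Consider where 1 can go in box 3.
r3c1 is out (column 1 already has a 1).
r3c2 is out (column 2 already has a 1).
r4c1 is out (row 4 already has a 1).
r4c2 is out (row 4 already has a 1).
r4c3 is out (row 4 already has a 1).
So the only cell in box 3 that can hold 1 is r3c3.
Therefore r3c3 = 1.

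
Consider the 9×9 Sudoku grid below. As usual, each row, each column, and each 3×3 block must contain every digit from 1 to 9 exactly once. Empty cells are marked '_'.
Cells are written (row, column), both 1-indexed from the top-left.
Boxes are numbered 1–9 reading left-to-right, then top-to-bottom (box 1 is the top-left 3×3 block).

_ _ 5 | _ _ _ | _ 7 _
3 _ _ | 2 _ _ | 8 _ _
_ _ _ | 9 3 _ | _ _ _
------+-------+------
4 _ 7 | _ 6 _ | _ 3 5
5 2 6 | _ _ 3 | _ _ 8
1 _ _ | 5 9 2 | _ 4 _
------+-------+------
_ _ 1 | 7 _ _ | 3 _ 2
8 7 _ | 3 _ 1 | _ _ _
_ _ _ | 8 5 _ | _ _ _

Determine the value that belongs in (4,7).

Cell (4,7) itself could take any of {1, 2, 9} by direct elimination.
Consider where 2 can go in box 6.
(5,7) is out (row 5 already has a 2).
(5,8) is out (row 5 already has a 2).
(6,7) is out (row 6 already has a 2).
(6,9) is out (row 6 already has a 2).
So the only cell in box 6 that can hold 2 is (4,7).
Therefore (4,7) = 2.

2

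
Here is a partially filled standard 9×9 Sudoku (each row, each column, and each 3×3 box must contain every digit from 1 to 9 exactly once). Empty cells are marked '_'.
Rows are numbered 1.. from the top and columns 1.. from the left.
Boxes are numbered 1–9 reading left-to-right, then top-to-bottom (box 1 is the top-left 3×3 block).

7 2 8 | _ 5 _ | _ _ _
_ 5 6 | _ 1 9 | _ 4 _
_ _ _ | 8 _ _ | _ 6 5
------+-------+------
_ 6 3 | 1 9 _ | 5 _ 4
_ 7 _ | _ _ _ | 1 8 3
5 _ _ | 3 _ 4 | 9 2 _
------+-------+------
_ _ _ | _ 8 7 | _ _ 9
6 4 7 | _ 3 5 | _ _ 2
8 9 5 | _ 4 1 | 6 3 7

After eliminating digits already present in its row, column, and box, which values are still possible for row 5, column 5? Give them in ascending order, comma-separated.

2,6

Row 5 already contains {1, 3, 7, 8}.
Column 5 already contains {1, 3, 4, 5, 8, 9}.
Its 3×3 block (box 5) already contains {1, 3, 4, 9}.
Removing those from 1–9 leaves {2, 6} as the candidates for row 5, column 5.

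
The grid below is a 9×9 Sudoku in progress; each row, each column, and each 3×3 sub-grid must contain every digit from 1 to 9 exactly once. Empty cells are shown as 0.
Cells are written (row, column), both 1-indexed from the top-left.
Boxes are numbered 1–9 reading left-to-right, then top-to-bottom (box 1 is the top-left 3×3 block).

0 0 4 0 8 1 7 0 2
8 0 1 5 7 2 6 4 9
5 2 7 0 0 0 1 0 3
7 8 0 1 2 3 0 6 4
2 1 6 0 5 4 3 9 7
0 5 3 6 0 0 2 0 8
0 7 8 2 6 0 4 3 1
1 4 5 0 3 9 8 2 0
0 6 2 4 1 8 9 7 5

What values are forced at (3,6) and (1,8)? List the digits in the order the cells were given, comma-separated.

For (3,6):
  Row 3 already contains {1, 2, 3, 5, 7}.
  Column 6 already contains {1, 2, 3, 4, 8, 9}.
  Its 3×3 block (box 2) already contains {1, 2, 5, 7, 8}.
  The only value from 1–9 not eliminated is 6, so (3,6) = 6.
For (1,8):
  Row 1 already contains {1, 2, 4, 7, 8}.
  Column 8 already contains {2, 3, 4, 6, 7, 9}.
  Its 3×3 block (box 3) already contains {1, 2, 3, 4, 6, 7, 9}.
  The only value from 1–9 not eliminated is 5, so (1,8) = 5.

6,5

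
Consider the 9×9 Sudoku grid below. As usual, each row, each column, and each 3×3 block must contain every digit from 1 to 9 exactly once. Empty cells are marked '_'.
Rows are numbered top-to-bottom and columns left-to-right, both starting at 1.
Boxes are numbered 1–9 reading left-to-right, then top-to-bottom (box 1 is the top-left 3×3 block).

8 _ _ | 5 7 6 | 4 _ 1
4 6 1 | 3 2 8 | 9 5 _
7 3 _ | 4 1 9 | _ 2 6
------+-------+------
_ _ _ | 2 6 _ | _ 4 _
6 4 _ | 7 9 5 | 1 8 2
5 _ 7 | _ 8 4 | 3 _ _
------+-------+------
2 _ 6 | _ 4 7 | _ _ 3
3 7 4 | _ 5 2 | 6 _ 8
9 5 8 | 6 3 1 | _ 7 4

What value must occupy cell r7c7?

5

Row 7 already contains {2, 3, 4, 6, 7}.
Column 7 already contains {1, 3, 4, 6, 9}.
Its 3×3 block (box 9) already contains {3, 4, 6, 7, 8}.
The only value from 1–9 not eliminated is 5, so r7c7 = 5.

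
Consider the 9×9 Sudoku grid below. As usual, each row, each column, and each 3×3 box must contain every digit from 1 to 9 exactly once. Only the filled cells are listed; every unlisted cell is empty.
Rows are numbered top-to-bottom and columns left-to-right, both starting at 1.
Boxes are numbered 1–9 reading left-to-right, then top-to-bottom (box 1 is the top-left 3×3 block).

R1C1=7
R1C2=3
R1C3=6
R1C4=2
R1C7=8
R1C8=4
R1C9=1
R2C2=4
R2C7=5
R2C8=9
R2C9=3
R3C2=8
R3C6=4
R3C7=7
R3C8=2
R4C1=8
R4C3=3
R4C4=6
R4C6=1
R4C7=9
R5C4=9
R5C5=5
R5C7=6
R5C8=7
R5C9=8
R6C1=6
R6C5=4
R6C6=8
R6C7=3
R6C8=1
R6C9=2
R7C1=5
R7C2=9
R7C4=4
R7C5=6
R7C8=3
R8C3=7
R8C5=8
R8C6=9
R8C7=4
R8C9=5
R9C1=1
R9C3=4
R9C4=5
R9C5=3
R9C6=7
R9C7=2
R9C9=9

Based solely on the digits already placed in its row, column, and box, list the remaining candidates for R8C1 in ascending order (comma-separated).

2,3

Row 8 already contains {4, 5, 7, 8, 9}.
Column 1 already contains {1, 5, 6, 7, 8}.
Its 3×3 block (box 7) already contains {1, 4, 5, 7, 9}.
Removing those from 1–9 leaves {2, 3} as the candidates for R8C1.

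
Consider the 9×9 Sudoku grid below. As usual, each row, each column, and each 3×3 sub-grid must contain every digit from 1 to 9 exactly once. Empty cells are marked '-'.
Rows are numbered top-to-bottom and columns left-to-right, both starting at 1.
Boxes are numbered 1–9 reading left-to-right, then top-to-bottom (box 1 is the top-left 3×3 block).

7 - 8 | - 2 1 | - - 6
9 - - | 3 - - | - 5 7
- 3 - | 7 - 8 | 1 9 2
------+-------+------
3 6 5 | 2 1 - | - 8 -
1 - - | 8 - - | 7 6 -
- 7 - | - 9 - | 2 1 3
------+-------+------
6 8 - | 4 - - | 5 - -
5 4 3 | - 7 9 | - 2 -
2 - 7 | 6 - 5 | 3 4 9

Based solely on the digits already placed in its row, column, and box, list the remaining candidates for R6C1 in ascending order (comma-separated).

4,8

Row 6 already contains {1, 2, 3, 7, 9}.
Column 1 already contains {1, 2, 3, 5, 6, 7, 9}.
Its 3×3 block (box 4) already contains {1, 3, 5, 6, 7}.
Removing those from 1–9 leaves {4, 8} as the candidates for R6C1.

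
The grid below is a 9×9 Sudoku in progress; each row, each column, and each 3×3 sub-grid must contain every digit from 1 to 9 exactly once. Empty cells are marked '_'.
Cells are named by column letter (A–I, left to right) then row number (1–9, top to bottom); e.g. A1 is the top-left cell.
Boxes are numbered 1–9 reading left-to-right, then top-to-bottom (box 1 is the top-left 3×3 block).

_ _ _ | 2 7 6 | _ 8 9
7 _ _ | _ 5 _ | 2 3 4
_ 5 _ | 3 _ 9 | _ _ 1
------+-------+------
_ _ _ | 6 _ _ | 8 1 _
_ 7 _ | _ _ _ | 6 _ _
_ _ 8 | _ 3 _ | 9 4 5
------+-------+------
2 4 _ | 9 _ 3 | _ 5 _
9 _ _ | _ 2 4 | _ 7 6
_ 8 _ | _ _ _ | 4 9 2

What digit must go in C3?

Cell C3 itself could take any of {2, 4, 6} by direct elimination.
Consider where 2 can go in row 3.
A3 is out (column A already has a 2).
E3 is out (column E already has a 2).
G3 is out (column G already has a 2).
H3 is out (box 3 already has a 2).
So the only cell in row 3 that can hold 2 is C3.
Therefore C3 = 2.

2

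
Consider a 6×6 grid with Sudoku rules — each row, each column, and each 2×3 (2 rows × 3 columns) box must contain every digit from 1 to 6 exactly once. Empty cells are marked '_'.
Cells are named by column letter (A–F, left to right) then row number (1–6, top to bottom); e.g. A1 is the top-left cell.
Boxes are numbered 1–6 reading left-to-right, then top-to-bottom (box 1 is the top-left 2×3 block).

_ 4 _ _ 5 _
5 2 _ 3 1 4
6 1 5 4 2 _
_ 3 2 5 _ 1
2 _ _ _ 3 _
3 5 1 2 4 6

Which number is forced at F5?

Row 5 already contains {2, 3}.
Column F already contains {1, 4, 6}.
Its 2×3 block (box 6) already contains {2, 3, 4, 6}.
The only value from 1–6 not eliminated is 5, so F5 = 5.

5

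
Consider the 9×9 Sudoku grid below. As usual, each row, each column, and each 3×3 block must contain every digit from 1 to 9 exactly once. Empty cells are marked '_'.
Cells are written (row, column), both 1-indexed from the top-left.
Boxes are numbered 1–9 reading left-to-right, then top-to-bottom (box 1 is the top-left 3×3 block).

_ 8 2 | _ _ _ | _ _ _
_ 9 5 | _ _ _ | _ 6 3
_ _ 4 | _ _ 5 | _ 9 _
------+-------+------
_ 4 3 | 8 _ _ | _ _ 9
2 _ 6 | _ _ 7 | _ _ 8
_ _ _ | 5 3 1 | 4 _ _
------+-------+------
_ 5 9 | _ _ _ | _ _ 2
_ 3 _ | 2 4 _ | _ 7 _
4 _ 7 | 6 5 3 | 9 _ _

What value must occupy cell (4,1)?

Cell (4,1) itself could take any of {1, 5, 7} by direct elimination.
Consider where 5 can go in column 1.
(1,1) is out (box 1 already has a 5). (2,1) is out (row 2 already has a 5). (3,1) is out (row 3 already has a 5). (6,1) is out (row 6 already has a 5). The remaining empty cells in column 1 are similarly blocked.
So the only cell in column 1 that can hold 5 is (4,1).
Therefore (4,1) = 5.

5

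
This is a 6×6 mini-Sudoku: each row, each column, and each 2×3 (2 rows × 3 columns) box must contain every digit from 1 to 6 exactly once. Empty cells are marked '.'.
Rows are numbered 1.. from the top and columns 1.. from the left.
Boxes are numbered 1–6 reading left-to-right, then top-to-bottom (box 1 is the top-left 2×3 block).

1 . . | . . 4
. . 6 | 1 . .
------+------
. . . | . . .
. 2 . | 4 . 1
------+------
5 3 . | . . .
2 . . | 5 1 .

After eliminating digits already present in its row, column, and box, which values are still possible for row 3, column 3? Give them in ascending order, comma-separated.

Row 3 already contains {}.
Column 3 already contains {6}.
Its 2×3 block (box 3) already contains {2}.
Removing those from 1–6 leaves {1, 3, 4, 5} as the candidates for row 3, column 3.

1,3,4,5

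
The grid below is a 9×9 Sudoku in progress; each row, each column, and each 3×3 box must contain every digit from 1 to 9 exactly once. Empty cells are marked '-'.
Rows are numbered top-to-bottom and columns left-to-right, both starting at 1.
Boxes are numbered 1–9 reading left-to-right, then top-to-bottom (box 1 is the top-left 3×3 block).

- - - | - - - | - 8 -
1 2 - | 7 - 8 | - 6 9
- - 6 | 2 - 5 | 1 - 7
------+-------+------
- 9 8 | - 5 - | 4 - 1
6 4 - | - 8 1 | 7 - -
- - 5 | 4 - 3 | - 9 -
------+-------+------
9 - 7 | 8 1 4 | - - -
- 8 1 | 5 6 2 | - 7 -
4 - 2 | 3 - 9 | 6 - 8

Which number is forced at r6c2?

1

Cell r6c2 itself could take any of {1, 7} by direct elimination.
Consider where 1 can go in row 6.
r6c1 is out (column 1 already has a 1).
r6c5 is out (column 5 already has a 1).
r6c7 is out (column 7 already has a 1).
r6c9 is out (column 9 already has a 1).
So the only cell in row 6 that can hold 1 is r6c2.
Therefore r6c2 = 1.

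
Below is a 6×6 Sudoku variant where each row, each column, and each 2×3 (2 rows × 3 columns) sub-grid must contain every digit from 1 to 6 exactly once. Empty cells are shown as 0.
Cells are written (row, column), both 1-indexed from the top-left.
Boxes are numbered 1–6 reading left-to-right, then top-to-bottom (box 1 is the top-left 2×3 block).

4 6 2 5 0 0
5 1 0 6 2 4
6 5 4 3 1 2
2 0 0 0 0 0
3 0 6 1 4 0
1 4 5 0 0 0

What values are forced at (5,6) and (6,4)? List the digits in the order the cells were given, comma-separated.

For (5,6):
  Row 5 already contains {1, 3, 4, 6}.
  Column 6 already contains {2, 4}.
  Its 2×3 block (box 6) already contains {1, 4}.
  The only value from 1–6 not eliminated is 5, so (5,6) = 5.
For (6,4):
  Row 6 already contains {1, 4, 5}.
  Column 4 already contains {1, 3, 5, 6}.
  Its 2×3 block (box 6) already contains {1, 4}.
  The only value from 1–6 not eliminated is 2, so (6,4) = 2.

5,2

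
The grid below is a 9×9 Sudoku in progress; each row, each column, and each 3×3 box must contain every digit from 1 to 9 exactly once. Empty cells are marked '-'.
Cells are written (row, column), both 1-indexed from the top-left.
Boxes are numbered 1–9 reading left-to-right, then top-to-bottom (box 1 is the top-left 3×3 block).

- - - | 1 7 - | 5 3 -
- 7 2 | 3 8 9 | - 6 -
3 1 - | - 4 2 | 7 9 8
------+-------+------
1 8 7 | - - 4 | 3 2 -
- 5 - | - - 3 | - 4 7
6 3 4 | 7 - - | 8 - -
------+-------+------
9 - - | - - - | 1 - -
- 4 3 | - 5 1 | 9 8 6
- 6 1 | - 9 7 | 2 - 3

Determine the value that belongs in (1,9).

2

Cell (1,9) itself could take any of {2, 4} by direct elimination.
Consider where 2 can go in row 1.
(1,1) is out (box 1 already has a 2).
(1,2) is out (box 1 already has a 2).
(1,3) is out (column 3 already has a 2).
(1,6) is out (column 6 already has a 2).
So the only cell in row 1 that can hold 2 is (1,9).
Therefore (1,9) = 2.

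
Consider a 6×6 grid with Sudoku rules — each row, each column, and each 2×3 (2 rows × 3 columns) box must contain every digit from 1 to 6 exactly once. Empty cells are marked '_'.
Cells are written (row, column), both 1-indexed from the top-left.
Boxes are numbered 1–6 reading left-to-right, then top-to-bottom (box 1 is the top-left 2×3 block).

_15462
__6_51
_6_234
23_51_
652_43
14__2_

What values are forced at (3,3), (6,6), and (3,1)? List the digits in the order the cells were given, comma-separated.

For (3,3):
  Row 3 already contains {2, 3, 4, 6}.
  Column 3 already contains {2, 5, 6}.
  Its 2×3 block (box 3) already contains {2, 3, 6}.
  The only value from 1–6 not eliminated is 1, so (3,3) = 1.
For (6,6):
  Consider where 5 can go in column 6.
  (4,6) is out (row 4 already has a 5).
  So the only cell in column 6 that can hold 5 is (6,6).
  So (6,6) = 5.
For (3,1):
  Row 3 already contains {2, 3, 4, 6}.
  Column 1 already contains {1, 2, 6}.
  Its 2×3 block (box 3) already contains {2, 3, 6}.
  The only value from 1–6 not eliminated is 5, so (3,1) = 5.

1,5,5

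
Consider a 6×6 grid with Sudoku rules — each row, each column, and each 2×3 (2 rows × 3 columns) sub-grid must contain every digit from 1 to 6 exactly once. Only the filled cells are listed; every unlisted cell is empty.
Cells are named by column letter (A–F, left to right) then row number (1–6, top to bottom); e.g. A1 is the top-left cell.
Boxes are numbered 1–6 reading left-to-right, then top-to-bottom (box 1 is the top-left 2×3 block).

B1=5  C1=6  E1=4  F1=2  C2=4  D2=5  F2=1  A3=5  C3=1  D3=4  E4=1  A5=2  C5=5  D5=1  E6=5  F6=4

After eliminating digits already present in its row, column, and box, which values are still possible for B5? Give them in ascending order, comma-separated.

Row 5 already contains {1, 2, 5}.
Column B already contains {5}.
Its 2×3 block (box 5) already contains {2, 5}.
Removing those from 1–6 leaves {3, 4, 6} as the candidates for B5.

3,4,6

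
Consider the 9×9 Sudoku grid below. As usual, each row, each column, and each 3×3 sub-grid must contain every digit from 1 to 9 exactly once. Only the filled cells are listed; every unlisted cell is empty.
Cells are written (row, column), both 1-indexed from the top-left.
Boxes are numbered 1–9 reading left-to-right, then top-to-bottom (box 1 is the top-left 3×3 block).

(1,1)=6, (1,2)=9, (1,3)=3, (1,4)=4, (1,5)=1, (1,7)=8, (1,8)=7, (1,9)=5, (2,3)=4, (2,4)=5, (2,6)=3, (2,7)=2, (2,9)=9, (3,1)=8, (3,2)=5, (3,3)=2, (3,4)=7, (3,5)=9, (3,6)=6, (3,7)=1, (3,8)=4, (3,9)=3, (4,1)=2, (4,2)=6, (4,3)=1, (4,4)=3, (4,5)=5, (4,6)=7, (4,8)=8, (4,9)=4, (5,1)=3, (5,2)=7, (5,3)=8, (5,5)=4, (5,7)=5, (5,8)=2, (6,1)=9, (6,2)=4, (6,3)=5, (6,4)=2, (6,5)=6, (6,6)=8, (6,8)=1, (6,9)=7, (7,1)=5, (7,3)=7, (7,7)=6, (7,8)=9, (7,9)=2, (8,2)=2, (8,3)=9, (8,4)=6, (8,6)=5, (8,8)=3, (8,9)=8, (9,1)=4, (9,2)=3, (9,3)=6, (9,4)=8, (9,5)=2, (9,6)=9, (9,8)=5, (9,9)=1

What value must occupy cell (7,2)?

Cell (7,2) itself could take any of {1, 8} by direct elimination.
Consider where 8 can go in box 7.
(8,1) is out (row 8 already has a 8).
So the only cell in box 7 that can hold 8 is (7,2).
Therefore (7,2) = 8.

8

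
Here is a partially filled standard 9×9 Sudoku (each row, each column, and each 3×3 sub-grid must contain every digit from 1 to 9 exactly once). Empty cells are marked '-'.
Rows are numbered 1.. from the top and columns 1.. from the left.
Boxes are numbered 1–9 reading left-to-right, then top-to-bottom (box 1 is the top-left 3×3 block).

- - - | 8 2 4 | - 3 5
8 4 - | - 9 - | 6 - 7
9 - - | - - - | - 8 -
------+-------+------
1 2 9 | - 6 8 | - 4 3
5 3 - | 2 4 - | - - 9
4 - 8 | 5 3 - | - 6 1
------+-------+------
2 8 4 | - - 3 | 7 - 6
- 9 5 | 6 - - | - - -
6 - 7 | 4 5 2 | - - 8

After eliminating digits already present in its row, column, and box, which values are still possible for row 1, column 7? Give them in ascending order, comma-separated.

1,9

Row 1 already contains {2, 3, 4, 5, 8}.
Column 7 already contains {6, 7}.
Its 3×3 block (box 3) already contains {3, 5, 6, 7, 8}.
Removing those from 1–9 leaves {1, 9} as the candidates for row 1, column 7.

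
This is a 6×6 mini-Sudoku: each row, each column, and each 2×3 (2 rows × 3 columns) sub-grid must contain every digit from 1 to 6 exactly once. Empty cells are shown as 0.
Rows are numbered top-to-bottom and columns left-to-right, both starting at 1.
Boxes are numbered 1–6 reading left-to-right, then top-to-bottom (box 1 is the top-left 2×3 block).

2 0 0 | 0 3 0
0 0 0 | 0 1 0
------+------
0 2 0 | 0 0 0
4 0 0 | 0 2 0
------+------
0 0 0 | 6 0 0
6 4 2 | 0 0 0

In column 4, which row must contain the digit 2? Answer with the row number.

Consider where 2 can go in column 4.
r1c4 is out (row 1 already has a 2).
r3c4 is out (row 3 already has a 2).
r4c4 is out (row 4 already has a 2).
r6c4 is out (row 6 already has a 2).
So the only cell in column 4 that can hold 2 is r2c4.
That is row 2.

2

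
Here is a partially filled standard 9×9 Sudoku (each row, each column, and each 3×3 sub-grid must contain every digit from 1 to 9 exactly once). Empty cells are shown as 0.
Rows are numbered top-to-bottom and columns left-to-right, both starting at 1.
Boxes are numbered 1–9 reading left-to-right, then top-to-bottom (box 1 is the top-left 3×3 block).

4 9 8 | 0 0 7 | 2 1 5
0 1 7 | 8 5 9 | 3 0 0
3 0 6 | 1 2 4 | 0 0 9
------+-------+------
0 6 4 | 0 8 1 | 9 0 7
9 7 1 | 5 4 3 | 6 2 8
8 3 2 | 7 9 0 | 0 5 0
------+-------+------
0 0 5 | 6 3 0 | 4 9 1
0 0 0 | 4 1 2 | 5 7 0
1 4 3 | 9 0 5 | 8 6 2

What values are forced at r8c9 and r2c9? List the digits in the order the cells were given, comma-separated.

3,6

For r8c9:
  Row 8 already contains {1, 2, 4, 5, 7}.
  Column 9 already contains {1, 2, 5, 7, 8, 9}.
  Its 3×3 block (box 9) already contains {1, 2, 4, 5, 6, 7, 8, 9}.
  The only value from 1–9 not eliminated is 3, so r8c9 = 3.
For r2c9:
  Consider where 6 can go in row 2.
  r2c1 is out (box 1 already has a 6).
  r2c8 is out (column 8 already has a 6).
  So the only cell in row 2 that can hold 6 is r2c9.
  So r2c9 = 6.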